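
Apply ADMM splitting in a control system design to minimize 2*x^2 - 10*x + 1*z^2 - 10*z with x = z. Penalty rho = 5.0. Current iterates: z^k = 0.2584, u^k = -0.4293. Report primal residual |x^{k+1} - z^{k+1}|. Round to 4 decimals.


ADMM iteration with rho = 5.0, z^k = 0.2584, u^k = -0.4293
Step 1: x-update.
Minimize 2*x^2 - 10*x + (5.0/2)*(x - 0.2584 - 0.4293)^2
FOC: (2*2 + 5.0)*x = 10 + 5.0*(0.2584 + 0.4293)
x^{k+1} = 1.4932
Step 2: z-update.
Minimize 1*z^2 - 10*z + (5.0/2)*(1.4932 - z - 0.4293)^2
FOC: (2*1 + 5.0)*z = 10 + 5.0*(1.4932 - 0.4293)
z^{k+1} = 2.1885
Step 3: u-update.
u^{k+1} = -0.4293 + 1.4932 - 2.1885 = -1.1246
Step 4: Primal residual = |1.4932 - 2.1885| = 0.6953


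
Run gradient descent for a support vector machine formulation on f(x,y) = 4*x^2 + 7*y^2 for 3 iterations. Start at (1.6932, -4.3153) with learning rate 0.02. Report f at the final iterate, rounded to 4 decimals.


Gradient descent on f(x,y) = 4*x^2 + 7*y^2.
Starting point: (1.6932, -4.3153), alpha = 0.02
Step 1: grad_x = 2*4*1.6932 = 13.5456, grad_y = 2*7*-4.3153 = -60.4142
  x_1 = 1.6932 - 0.02*13.5456 = 1.4223
  y_1 = -4.3153 - 0.02*-60.4142 = -3.107
Step 2: grad_x = 2*4*1.4223 = 11.3783, grad_y = 2*7*-3.107 = -43.4982
  x_2 = 1.4223 - 0.02*11.3783 = 1.1947
  y_2 = -3.107 - 0.02*-43.4982 = -2.2371
Step 3: grad_x = 2*4*1.1947 = 9.5578, grad_y = 2*7*-2.2371 = -31.3187
  x_3 = 1.1947 - 0.02*9.5578 = 1.0036
  y_3 = -2.2371 - 0.02*-31.3187 = -1.6107
f(1.0036, -1.6107) = 4*1.0036^2 + 7*(-1.6107)^2 = 22.1885


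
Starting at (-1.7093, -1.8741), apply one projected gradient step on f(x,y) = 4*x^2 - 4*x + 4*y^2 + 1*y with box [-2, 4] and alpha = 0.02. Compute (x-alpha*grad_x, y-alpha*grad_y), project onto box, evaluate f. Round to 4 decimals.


Step 1: Compute gradient at (-1.7093, -1.8741).
grad_x = 2*4*-1.7093 - 4 = -17.6744
grad_y = 2*4*-1.8741 + 1 = -13.9928
Step 2: Gradient step.
x_raw = -1.7093 - 0.02*-17.6744 = -1.3558
y_raw = -1.8741 - 0.02*-13.9928 = -1.5942
Step 3: Project onto [-2, 4].
x_proj = clip(-1.3558) = -1.3558
y_proj = clip(-1.5942) = -1.5942
Step 4: Evaluate f.
f(-1.3558, -1.5942) = 21.3484


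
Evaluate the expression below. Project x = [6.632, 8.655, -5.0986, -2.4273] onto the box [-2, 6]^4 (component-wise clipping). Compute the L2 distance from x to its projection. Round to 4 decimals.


Project each component onto [-2, 6].
clip(6.632) = 6.0, clip(8.655) = 6.0, clip(-5.0986) = -2.0, clip(-2.4273) = -2.0
Projection = [6.0, 6.0, -2.0, -2.0]
Squared diffs: [0.3994, 7.049, 9.6013, 0.1826]
Distance = sqrt(17.2323) = 4.1512


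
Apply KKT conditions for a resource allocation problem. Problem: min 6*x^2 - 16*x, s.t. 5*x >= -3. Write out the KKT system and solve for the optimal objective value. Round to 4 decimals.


Step 1: Try lambda = 0 (constraint inactive).
Stationarity: 2*6*x - 16 = 0
x* = 16/(2*6) = 4/3 = 1.3333 (rounded; the exact value 4/3 is used below)
Check constraint: 5*1.3333 = 6.6665 >= -3 -- satisfied.
Step 2: Compute optimal value.
f(x*) = 6*(4/3)^2 - 16*(4/3) = -10.6667


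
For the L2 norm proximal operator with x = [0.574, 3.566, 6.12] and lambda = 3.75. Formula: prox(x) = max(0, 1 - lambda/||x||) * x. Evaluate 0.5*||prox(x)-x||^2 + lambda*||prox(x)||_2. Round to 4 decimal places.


Step 1: Compute ||x||.
||x|| = 7.1064
Step 2: Compute scaling factor.
scale = max(0, 1 - 3.75/7.1064) = 0.4723
Step 3: prox(x) = [0.2711, 1.6842, 2.8905]
||prox(x)|| = 3.3564
Step 4: Proximal objective.
0.5*||prox-x||^2 = 7.0313
lambda*||prox|| = 12.5865
Total = 19.6176


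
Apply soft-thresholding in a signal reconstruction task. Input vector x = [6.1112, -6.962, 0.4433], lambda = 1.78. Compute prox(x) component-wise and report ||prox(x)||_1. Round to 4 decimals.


Soft-thresholding with lambda = 1.78:
prox(6.1112) = sign(6.1112)*max(|6.1112| - 1.78, 0) = 4.3312
prox(-6.962) = sign(-6.962)*max(|-6.962| - 1.78, 0) = -5.182
prox(0.4433) = sign(0.4433)*max(|0.4433| - 1.78, 0) = 0.0
prox(x) = [4.3312, -5.182, 0.0]
||prox(x)||_1 = 4.3312 + 5.182 + 0.0 = 9.5132


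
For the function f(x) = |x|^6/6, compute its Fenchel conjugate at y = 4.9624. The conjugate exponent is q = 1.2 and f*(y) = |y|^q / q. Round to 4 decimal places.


The conjugate exponent q satisfies 1/p + 1/q = 1.
p = 6, so q = 6/(6 - 1) = 1.2
|y|^q = 4.9624^1.2 = 6.8364
f*(4.9624) = 6.8364 / 1.2 = 5.697


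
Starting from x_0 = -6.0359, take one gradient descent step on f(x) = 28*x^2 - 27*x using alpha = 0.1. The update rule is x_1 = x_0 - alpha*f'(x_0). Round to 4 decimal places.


We compute the gradient at x_0 and apply the update.
f'(x) = 56*x - 27
f'(-6.0359) = 56*-6.0359 - 27 = -365.0104
x_1 = -6.0359 - 0.1*-365.0104 = 30.4651


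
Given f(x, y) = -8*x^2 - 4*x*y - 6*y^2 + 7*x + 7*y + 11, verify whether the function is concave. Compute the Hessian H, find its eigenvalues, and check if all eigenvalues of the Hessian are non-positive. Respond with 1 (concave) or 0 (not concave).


The Hessian of f(x,y) = -8*x^2 - 4*x*y - 6*y^2 + 7*x + 7*y + 11 is:
H = [[-16, -4], [-4, -12]]
Trace = -16 - 12 = -28
Determinant = -16*-12 - (-4)^2 = 176
Discriminant = (-28)^2 - 4*176 = 80.0
Eigenvalues: lambda_1 = -18.4721, lambda_2 = -9.5279
The function is concave.

1


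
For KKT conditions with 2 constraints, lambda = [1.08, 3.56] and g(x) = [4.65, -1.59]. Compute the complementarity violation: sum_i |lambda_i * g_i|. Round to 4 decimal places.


KKT complementary slackness check:
lambda_1 * g_1 = 1.08 * 4.65 = 5.022
lambda_2 * g_2 = 3.56 * -1.59 = -5.6604
Total violation = 5.022 + 5.6604 = 10.6824


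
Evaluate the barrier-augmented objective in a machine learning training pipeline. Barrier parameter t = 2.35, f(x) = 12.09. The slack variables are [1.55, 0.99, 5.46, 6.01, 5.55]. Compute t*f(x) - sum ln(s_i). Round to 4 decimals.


Step 1: Compute log-barrier.
ln values: [0.4383, -0.0101, 1.6974, 1.7934, 1.7138]
phi = -(0.4383 - 0.0101 + 1.6974 + 1.7934 + 1.7138) = -5.6329
Step 2: Compute augmented objective.
t*f(x) = 2.35*12.09 = 28.4115
Total = 28.4115 - 5.6329 = 22.7786


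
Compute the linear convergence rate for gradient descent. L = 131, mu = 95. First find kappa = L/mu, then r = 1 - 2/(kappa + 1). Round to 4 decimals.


Step 1: Compute the condition number.
kappa = L/mu = 131/95 = 1.3789
Step 2: Compute the convergence rate.
r = 1 - 2/(kappa + 1) = 1 - 2*mu/(L + mu) = (L - mu)/(L + mu) = 36/226 = 0.1593


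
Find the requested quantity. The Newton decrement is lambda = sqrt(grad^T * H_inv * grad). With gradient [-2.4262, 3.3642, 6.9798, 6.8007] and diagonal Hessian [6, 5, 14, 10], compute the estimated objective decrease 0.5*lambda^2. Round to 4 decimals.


Step 1: H is diagonal, so H^(-1) * g = [-0.4044, 0.6728, 0.4986, 0.6801].
Step 2: g^T H^(-1) g = sum_i g_i^2 / H_ii
  = (-2.4262)^2/6 + (3.3642)^2/5 + (6.9798)^2/14 + (6.8007)^2/10
  = 0.9811 + 2.2636 + 3.4798 + 4.625 = 11.3494
Step 3: Objective decrease = 0.5 * g^T H^(-1) g = 5.6747


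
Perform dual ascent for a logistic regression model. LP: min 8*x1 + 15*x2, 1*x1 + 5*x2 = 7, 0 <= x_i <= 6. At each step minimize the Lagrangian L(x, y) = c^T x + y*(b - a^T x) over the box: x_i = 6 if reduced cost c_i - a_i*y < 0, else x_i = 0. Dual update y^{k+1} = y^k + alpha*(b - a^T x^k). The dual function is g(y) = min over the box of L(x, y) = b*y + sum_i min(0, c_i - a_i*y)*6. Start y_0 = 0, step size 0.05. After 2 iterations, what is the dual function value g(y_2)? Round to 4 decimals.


Dual ascent for LP: min 8*x1 + 15*x2, 1*x1 + 5*x2 = 7, 0 <= x_i <= 6
Step 1: y^k = 0.0, reduced costs: (8.0, 15.0)
  x^k = (0.0, 0.0), subgradient = b - a^T x = 7.0
  y^{k+1} = 0.0 + 0.05*7.0 = 0.35
Step 2: y^k = 0.35, reduced costs: (7.65, 13.25)
  x^k = (0.0, 0.0), subgradient = b - a^T x = 7.0
  y^{k+1} = 0.35 + 0.05*7.0 = 0.7
Dual objective at y_2 = 0.7: reduced costs (7.3, 11.5), box minimizer x = (0.0, 0.0)
g(y_2) = b*y + (c1 - a1*y)*x1 + (c2 - a2*y)*x2 = 7*0.7 + 7.3*0.0 + 11.5*0.0 = 4.9 + 0.0 + 0.0 = 4.9


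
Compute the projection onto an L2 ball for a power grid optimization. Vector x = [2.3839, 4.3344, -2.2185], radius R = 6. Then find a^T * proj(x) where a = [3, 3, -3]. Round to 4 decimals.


Step 1: Compute ||x|| (intermediates to 6 decimals).
||x|| = sqrt(2.3839^2 + 4.3344^2 + (-2.2185)^2) = 5.421415
Step 2: Project.
Since ||x|| <= R, proj = x (no scaling needed).
proj(x) = [2.3839, 4.3344, -2.2185]
Step 3: Dot product.
a^T * proj(x) = 3*2.3839 + 3*4.3344 - 3*(-2.2185) = 26.8104


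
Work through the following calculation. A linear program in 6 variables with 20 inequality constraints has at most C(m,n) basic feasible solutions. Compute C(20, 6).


Each vertex corresponds to some choice of n active constraints out of m, so the number of vertices is at most C(m, n) = m! / (n!(m-n)!).
m = 20, n = 6
Numerator: 20 * 19 * 18 * 17 * 16 * 15
Denominator: 6! = 720
C(20, 6) = 38760


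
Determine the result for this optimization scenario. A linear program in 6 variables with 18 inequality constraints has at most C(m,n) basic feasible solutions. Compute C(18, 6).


Each vertex corresponds to some choice of n active constraints out of m, so the number of vertices is at most C(m, n) = m! / (n!(m-n)!).
m = 18, n = 6
Numerator: 18 * 17 * 16 * 15 * 14 * 13
Denominator: 6! = 720
C(18, 6) = 18564


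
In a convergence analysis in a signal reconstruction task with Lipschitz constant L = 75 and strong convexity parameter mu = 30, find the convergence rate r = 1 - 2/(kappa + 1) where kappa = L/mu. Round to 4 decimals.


Step 1: Compute the condition number.
kappa = L/mu = 75/30 = 2.5
Step 2: Compute the convergence rate.
r = 1 - 2/(kappa + 1) = 1 - 2*mu/(L + mu) = (L - mu)/(L + mu) = 45/105 = 0.4286


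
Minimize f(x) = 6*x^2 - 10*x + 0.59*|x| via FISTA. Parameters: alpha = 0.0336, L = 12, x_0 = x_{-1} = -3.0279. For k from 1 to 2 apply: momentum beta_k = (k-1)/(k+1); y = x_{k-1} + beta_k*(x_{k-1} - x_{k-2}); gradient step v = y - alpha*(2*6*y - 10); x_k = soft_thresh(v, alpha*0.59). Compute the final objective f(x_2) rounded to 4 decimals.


FISTA on f(x) = 6*x^2 - 10*x + 0.59*|x|
L = 12, alpha = 0.0336
Iteration 1: beta = 0.0, y = -3.0279 + 0.0*(-3.0279 + 3.0279) = -3.0279
  grad(y) = -46.3348, v = y - alpha*grad = -1.4711
  prox(v) = soft_thresh(-1.4711, 0.0198) = -1.4512
Iteration 2: beta = 0.3333, y = -1.4512 + 0.3333*(-1.4512 + 3.0279) = -0.9257
  grad(y) = -21.108, v = y - alpha*grad = -0.2164
  prox(v) = soft_thresh(-0.2164, 0.0198) = -0.1966
f(x_2) = 6*(-0.1966)^2 - 10*(-0.1966) + 0.59*|-0.1966| = 2.3141


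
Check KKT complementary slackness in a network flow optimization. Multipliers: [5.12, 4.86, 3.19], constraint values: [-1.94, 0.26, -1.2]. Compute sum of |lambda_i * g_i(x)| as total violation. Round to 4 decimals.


KKT complementary slackness check:
lambda_1 * g_1 = 5.12 * -1.94 = -9.9328
lambda_2 * g_2 = 4.86 * 0.26 = 1.2636
lambda_3 * g_3 = 3.19 * -1.2 = -3.828
Total violation = 9.9328 + 1.2636 + 3.828 = 15.0244


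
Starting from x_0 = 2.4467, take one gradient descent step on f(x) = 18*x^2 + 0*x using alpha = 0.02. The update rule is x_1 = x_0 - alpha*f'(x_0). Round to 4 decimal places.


We compute the gradient at x_0 and apply the update.
f'(x) = 36*x + 0
f'(2.4467) = 36*2.4467 + 0 = 88.0812
x_1 = 2.4467 - 0.02*88.0812 = 0.6851


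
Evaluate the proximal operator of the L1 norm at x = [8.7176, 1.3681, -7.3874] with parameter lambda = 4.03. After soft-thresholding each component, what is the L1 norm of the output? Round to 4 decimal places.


Soft-thresholding with lambda = 4.03:
prox(8.7176) = sign(8.7176)*max(|8.7176| - 4.03, 0) = 4.6876
prox(1.3681) = sign(1.3681)*max(|1.3681| - 4.03, 0) = 0.0
prox(-7.3874) = sign(-7.3874)*max(|-7.3874| - 4.03, 0) = -3.3574
prox(x) = [4.6876, 0.0, -3.3574]
||prox(x)||_1 = 4.6876 + 0.0 + 3.3574 = 8.045


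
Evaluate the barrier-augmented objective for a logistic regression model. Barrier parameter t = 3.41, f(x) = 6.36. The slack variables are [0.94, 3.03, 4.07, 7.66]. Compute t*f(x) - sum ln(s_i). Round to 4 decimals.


Step 1: Compute log-barrier.
ln values: [-0.0619, 1.1086, 1.4036, 2.036]
phi = -(-0.0619 + 1.1086 + 1.4036 + 2.036) = -4.4863
Step 2: Compute augmented objective.
t*f(x) = 3.41*6.36 = 21.6876
Total = 21.6876 - 4.4863 = 17.2013


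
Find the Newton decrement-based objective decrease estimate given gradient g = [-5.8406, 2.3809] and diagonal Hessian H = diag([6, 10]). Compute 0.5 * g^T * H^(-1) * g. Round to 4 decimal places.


Step 1: H is diagonal, so H^(-1) * g = [-0.9734, 0.2381].
Step 2: g^T H^(-1) g = sum_i g_i^2 / H_ii
  = (-5.8406)^2/6 + (2.3809)^2/10
  = 5.6854 + 0.5669 = 6.2523
Step 3: Objective decrease = 0.5 * g^T H^(-1) g = 3.1262


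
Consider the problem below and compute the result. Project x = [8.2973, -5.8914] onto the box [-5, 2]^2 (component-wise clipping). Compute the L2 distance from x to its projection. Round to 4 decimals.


Project each component onto [-5, 2].
clip(8.2973) = 2.0, clip(-5.8914) = -5.0
Projection = [2.0, -5.0]
Squared diffs: [39.656, 0.7946]
Distance = sqrt(40.4506) = 6.3601


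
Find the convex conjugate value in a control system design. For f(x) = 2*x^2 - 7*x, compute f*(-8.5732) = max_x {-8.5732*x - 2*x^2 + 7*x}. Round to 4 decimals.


f*(y) = sup_x {y*x - a*x^2 - b*x} = sup_x {(y-b)*x - a*x^2}
FOC: (y - b) - 2a*x = 0 => x* = (y - b)/(2a)
x* = (-8.5732 + 7)/(2*2) = -0.3933
f*(-8.5732) = (y-b)^2/(4a) = (-8.5732 + 7)^2/(4*2)
= 2.475/8 = 0.3094


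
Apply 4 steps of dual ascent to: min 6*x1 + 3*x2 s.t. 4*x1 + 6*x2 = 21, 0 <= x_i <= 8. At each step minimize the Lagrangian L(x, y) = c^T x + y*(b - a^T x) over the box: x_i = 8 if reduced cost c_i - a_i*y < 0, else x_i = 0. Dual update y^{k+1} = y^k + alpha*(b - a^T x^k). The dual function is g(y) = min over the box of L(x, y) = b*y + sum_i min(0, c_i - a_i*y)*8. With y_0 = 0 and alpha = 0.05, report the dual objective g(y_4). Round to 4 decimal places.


Dual ascent for LP: min 6*x1 + 3*x2, 4*x1 + 6*x2 = 21, 0 <= x_i <= 8
Step 1: y^k = 0.0, reduced costs: (6.0, 3.0)
  x^k = (0.0, 0.0), subgradient = b - a^T x = 21.0
  y^{k+1} = 0.0 + 0.05*21.0 = 1.05
Step 2: y^k = 1.05, reduced costs: (1.8, -3.3)
  x^k = (0.0, 8.0), subgradient = b - a^T x = -27.0
  y^{k+1} = 1.05 + 0.05*-27.0 = -0.3
Step 3: y^k = -0.3, reduced costs: (7.2, 4.8)
  x^k = (0.0, 0.0), subgradient = b - a^T x = 21.0
  y^{k+1} = -0.3 + 0.05*21.0 = 0.75
Step 4: y^k = 0.75, reduced costs: (3.0, -1.5)
  x^k = (0.0, 8.0), subgradient = b - a^T x = -27.0
  y^{k+1} = 0.75 + 0.05*-27.0 = -0.6
Dual objective at y_4 = -0.6: reduced costs (8.4, 6.6), box minimizer x = (0.0, 0.0)
g(y_4) = b*y + (c1 - a1*y)*x1 + (c2 - a2*y)*x2 = 21*(-0.6) + 8.4*0.0 + 6.6*0.0 = -12.6 + 0.0 + 0.0 = -12.6


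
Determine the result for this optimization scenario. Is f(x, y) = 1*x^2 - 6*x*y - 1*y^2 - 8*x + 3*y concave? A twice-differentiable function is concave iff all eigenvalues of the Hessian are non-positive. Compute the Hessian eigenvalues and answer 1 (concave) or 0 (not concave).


The Hessian of f(x,y) = 1*x^2 - 6*x*y - 1*y^2 - 8*x + 3*y is:
H = [[2, -6], [-6, -2]]
Trace = 2 - 2 = 0
Determinant = 2*-2 - (-6)^2 = -40
Discriminant = (0)^2 - 4*-40 = 160.0
Eigenvalues: lambda_1 = -6.3246, lambda_2 = 6.3246
The function is not concave.

0


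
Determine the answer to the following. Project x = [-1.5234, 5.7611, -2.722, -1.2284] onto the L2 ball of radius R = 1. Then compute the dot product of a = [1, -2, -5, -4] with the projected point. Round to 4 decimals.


Step 1: Compute ||x|| (intermediates to 6 decimals).
||x|| = sqrt((-1.5234)^2 + 5.7611^2 + (-2.722)^2 + (-1.2284)^2) = 6.665529
Step 2: Project.
Since ||x|| > R, scale = R/||x|| = 1/6.665529 = 0.150026, proj(x) = scale * x
proj(x) = [-0.22855, 0.864315, -0.408371, -0.184292]
Step 3: Dot product.
a^T * proj(x) = 1*(-0.22855) - 2*0.864315 - 5*(-0.408371) - 4*(-0.184292) = 0.8218


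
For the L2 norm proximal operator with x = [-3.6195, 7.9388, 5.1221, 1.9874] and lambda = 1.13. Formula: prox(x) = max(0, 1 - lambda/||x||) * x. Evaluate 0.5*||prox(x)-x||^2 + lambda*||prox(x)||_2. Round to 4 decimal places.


Step 1: Compute ||x||.
||x|| = 10.3107
Step 2: Compute scaling factor.
scale = max(0, 1 - 1.13/10.3107) = 0.8904
Step 3: prox(x) = [-3.2228, 7.0687, 4.5607, 1.7696]
||prox(x)|| = 9.1807
Step 4: Proximal objective.
0.5*||prox-x||^2 = 0.6385
lambda*||prox|| = 10.3742
Total = 11.0127


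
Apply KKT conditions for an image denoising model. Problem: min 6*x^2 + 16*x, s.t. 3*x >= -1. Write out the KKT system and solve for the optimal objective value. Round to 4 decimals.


Step 1: Try lambda = 0 (constraint inactive).
x_unc = -16/(2*6) = -1.3333
Check: 3*-1.3333 = -3.9999 < -1 -- violated!
Step 2: Constraint must be active: 3*x = -1
x* = -1/3 = -0.3333 (rounded; the exact value -1/3 is used below)
lambda = (2*6*(-1/3) + 16)/3 = 4.0
Step 3: Compute optimal value.
f(x*) = 6*(-1/3)^2 + 16*(-1/3) = -4.6667


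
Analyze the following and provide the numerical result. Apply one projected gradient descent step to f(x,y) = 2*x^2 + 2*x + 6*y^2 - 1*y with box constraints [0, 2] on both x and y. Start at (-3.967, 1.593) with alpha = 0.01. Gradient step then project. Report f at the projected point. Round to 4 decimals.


Step 1: Compute gradient at (-3.967, 1.593).
grad_x = 2*2*-3.967 + 2 = -13.868
grad_y = 2*6*1.593 - 1 = 18.116
Step 2: Gradient step.
x_raw = -3.967 - 0.01*-13.868 = -3.8283
y_raw = 1.593 - 0.01*18.116 = 1.4118
Step 3: Project onto [0, 2].
x_proj = clip(-3.8283) = 0.0
y_proj = clip(1.4118) = 1.4118
Step 4: Evaluate f.
f(0.0, 1.4118) = 10.5479


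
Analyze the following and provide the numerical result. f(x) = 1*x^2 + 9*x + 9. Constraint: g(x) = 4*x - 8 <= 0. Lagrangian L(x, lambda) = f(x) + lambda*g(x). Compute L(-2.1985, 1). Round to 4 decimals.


Step 1: Evaluate f(x).
f(-2.1985) = 1*(-2.1985)^2 + 9*(-2.1985) + 9 = -5.9531
Step 2: Evaluate g(x).
g(-2.1985) = 4*-2.1985 - 8 = -16.794
Step 3: Compute Lagrangian.
L = -5.9531 + 1*-16.794 = -22.7471


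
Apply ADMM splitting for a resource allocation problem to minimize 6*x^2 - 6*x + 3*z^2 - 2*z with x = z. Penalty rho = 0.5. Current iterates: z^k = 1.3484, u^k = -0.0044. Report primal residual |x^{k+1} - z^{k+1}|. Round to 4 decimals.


ADMM iteration with rho = 0.5, z^k = 1.3484, u^k = -0.0044
Step 1: x-update.
Minimize 6*x^2 - 6*x + (0.5/2)*(x - 1.3484 - 0.0044)^2
FOC: (2*6 + 0.5)*x = 6 + 0.5*(1.3484 + 0.0044)
x^{k+1} = 0.5341
Step 2: z-update.
Minimize 3*z^2 - 2*z + (0.5/2)*(0.5341 - z - 0.0044)^2
FOC: (2*3 + 0.5)*z = 2 + 0.5*(0.5341 - 0.0044)
z^{k+1} = 0.3484
Step 3: u-update.
u^{k+1} = -0.0044 + 0.5341 - 0.3484 = 0.1813
Step 4: Primal residual = |0.5341 - 0.3484| = 0.1857


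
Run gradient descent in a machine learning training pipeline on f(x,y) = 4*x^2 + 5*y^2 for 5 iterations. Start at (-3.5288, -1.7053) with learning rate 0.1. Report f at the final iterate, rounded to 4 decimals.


Gradient descent on f(x,y) = 4*x^2 + 5*y^2.
Starting point: (-3.5288, -1.7053), alpha = 0.1
Step 1: grad_x = 2*4*-3.5288 = -28.2304, grad_y = 2*5*-1.7053 = -17.053
  x_1 = -3.5288 - 0.1*-28.2304 = -0.7058
  y_1 = -1.7053 - 0.1*-17.053 = 0.0
Step 2: grad_x = 2*4*-0.7058 = -5.6461, grad_y = 2*5*0.0 = 0.0
  x_2 = -0.7058 - 0.1*-5.6461 = -0.1412
  y_2 = 0.0 - 0.1*0.0 = 0.0
Step 3: grad_x = 2*4*-0.1412 = -1.1292, grad_y = 2*5*0.0 = 0.0
  x_3 = -0.1412 - 0.1*-1.1292 = -0.0282
  y_3 = 0.0 - 0.1*0.0 = 0.0
Step 4: grad_x = 2*4*-0.0282 = -0.2258, grad_y = 2*5*0.0 = 0.0
  x_4 = -0.0282 - 0.1*-0.2258 = -0.0056
  y_4 = 0.0 - 0.1*0.0 = 0.0
Step 5: grad_x = 2*4*-0.0056 = -0.0452, grad_y = 2*5*0.0 = 0.0
  x_5 = -0.0056 - 0.1*-0.0452 = -0.0011
  y_5 = 0.0 - 0.1*0.0 = 0.0
f(-0.0011, 0.0) = 4*(-0.0011)^2 + 5*0.0^2 = 0.0


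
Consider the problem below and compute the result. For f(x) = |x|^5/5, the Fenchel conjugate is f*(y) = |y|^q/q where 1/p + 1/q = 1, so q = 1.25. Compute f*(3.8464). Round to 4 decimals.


The conjugate exponent q satisfies 1/p + 1/q = 1.
p = 5, so q = 5/(5 - 1) = 1.25
|y|^q = 3.8464^1.25 = 5.3866
f*(3.8464) = 5.3866 / 1.25 = 4.3093


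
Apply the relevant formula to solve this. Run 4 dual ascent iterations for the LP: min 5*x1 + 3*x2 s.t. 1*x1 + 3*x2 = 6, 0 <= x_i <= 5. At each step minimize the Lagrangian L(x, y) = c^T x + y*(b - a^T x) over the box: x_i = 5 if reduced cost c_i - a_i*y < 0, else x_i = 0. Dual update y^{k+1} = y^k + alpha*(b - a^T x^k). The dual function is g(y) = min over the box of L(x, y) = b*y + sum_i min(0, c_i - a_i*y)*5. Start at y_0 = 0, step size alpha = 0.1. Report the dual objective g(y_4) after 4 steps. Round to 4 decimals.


Dual ascent for LP: min 5*x1 + 3*x2, 1*x1 + 3*x2 = 6, 0 <= x_i <= 5
Step 1: y^k = 0.0, reduced costs: (5.0, 3.0)
  x^k = (0.0, 0.0), subgradient = b - a^T x = 6.0
  y^{k+1} = 0.0 + 0.1*6.0 = 0.6
Step 2: y^k = 0.6, reduced costs: (4.4, 1.2)
  x^k = (0.0, 0.0), subgradient = b - a^T x = 6.0
  y^{k+1} = 0.6 + 0.1*6.0 = 1.2
Step 3: y^k = 1.2, reduced costs: (3.8, -0.6)
  x^k = (0.0, 5.0), subgradient = b - a^T x = -9.0
  y^{k+1} = 1.2 + 0.1*-9.0 = 0.3
Step 4: y^k = 0.3, reduced costs: (4.7, 2.1)
  x^k = (0.0, 0.0), subgradient = b - a^T x = 6.0
  y^{k+1} = 0.3 + 0.1*6.0 = 0.9
Dual objective at y_4 = 0.9: reduced costs (4.1, 0.3), box minimizer x = (0.0, 0.0)
g(y_4) = b*y + (c1 - a1*y)*x1 + (c2 - a2*y)*x2 = 6*0.9 + 4.1*0.0 + 0.3*0.0 = 5.4 + 0.0 + 0.0 = 5.4


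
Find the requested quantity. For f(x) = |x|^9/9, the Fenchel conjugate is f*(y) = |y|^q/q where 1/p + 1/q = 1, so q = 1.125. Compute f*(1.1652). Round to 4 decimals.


The conjugate exponent q satisfies 1/p + 1/q = 1.
p = 9, so q = 9/(9 - 1) = 1.125
|y|^q = 1.1652^1.125 = 1.1877
f*(1.1652) = 1.1877 / 1.125 = 1.0557


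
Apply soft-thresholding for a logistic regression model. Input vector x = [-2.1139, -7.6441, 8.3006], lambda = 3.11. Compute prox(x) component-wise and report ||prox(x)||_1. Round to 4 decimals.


Soft-thresholding with lambda = 3.11:
prox(-2.1139) = sign(-2.1139)*max(|-2.1139| - 3.11, 0) = 0.0
prox(-7.6441) = sign(-7.6441)*max(|-7.6441| - 3.11, 0) = -4.5341
prox(8.3006) = sign(8.3006)*max(|8.3006| - 3.11, 0) = 5.1906
prox(x) = [0.0, -4.5341, 5.1906]
||prox(x)||_1 = 0.0 + 4.5341 + 5.1906 = 9.7247


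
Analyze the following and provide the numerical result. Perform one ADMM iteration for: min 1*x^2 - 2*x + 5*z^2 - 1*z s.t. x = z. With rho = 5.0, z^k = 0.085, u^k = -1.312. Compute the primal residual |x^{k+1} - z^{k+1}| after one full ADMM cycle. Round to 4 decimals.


ADMM iteration with rho = 5.0, z^k = 0.085, u^k = -1.312
Step 1: x-update.
Minimize 1*x^2 - 2*x + (5.0/2)*(x - 0.085 - 1.312)^2
FOC: (2*1 + 5.0)*x = 2 + 5.0*(0.085 + 1.312)
x^{k+1} = 1.2836
Step 2: z-update.
Minimize 5*z^2 - 1*z + (5.0/2)*(1.2836 - z - 1.312)^2
FOC: (2*5 + 5.0)*z = 1 + 5.0*(1.2836 - 1.312)
z^{k+1} = 0.0572
Step 3: u-update.
u^{k+1} = -1.312 + 1.2836 - 0.0572 = -0.0856
Step 4: Primal residual = |1.2836 - 0.0572| = 1.2264


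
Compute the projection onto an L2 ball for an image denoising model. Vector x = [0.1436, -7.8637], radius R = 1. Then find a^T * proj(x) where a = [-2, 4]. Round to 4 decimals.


Step 1: Compute ||x|| (intermediates to 6 decimals).
||x|| = sqrt(0.1436^2 + (-7.8637)^2) = 7.865011
Step 2: Project.
Since ||x|| > R, scale = R/||x|| = 1/7.865011 = 0.127145, proj(x) = scale * x
proj(x) = [0.018258, -0.99983]
Step 3: Dot product.
a^T * proj(x) = -2*0.018258 + 4*(-0.99983) = -4.0358


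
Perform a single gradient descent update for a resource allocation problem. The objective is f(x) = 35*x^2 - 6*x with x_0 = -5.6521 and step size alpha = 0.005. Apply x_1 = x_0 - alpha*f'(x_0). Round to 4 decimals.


We compute the gradient at x_0 and apply the update.
f'(x) = 70*x - 6
f'(-5.6521) = 70*-5.6521 - 6 = -401.647
x_1 = -5.6521 - 0.005*-401.647 = -3.6439


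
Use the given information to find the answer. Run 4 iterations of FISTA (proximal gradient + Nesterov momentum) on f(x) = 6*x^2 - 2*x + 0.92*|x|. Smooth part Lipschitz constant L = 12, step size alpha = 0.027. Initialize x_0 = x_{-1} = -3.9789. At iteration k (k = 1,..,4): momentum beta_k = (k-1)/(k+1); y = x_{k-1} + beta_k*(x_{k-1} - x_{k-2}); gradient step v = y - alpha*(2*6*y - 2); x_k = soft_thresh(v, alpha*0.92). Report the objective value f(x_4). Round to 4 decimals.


FISTA on f(x) = 6*x^2 - 2*x + 0.92*|x|
L = 12, alpha = 0.027
Iteration 1: beta = 0.0, y = -3.9789 + 0.0*(-3.9789 + 3.9789) = -3.9789
  grad(y) = -49.7468, v = y - alpha*grad = -2.6357
  prox(v) = soft_thresh(-2.6357, 0.0248) = -2.6109
Iteration 2: beta = 0.3333, y = -2.6109 + 0.3333*(-2.6109 + 3.9789) = -2.1549
  grad(y) = -27.8587, v = y - alpha*grad = -1.4027
  prox(v) = soft_thresh(-1.4027, 0.0248) = -1.3779
Iteration 3: beta = 0.5, y = -1.3779 + 0.5*(-1.3779 + 2.6109) = -0.7614
  grad(y) = -11.1363, v = y - alpha*grad = -0.4607
  prox(v) = soft_thresh(-0.4607, 0.0248) = -0.4358
Iteration 4: beta = 0.6, y = -0.4358 + 0.6*(-0.4358 + 1.3779) = 0.1294
  grad(y) = -0.4474, v = y - alpha*grad = 0.1415
  prox(v) = soft_thresh(0.1415, 0.0248) = 0.1166
f(x_4) = 6*0.1166^2 - 2*0.1166 + 0.92*|0.1166| = -0.0443


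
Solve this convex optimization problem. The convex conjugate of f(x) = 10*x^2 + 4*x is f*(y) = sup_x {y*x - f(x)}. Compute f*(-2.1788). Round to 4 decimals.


f*(y) = sup_x {y*x - a*x^2 - b*x} = sup_x {(y-b)*x - a*x^2}
FOC: (y - b) - 2a*x = 0 => x* = (y - b)/(2a)
x* = (-2.1788 - 4)/(2*10) = -0.3089
f*(-2.1788) = (y-b)^2/(4a) = (-2.1788 - 4)^2/(4*10)
= 38.1776/40 = 0.9544


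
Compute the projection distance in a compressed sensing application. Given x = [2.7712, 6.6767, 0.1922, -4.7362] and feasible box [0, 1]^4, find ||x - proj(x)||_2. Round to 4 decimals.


Project each component onto [0, 1].
clip(2.7712) = 1.0, clip(6.6767) = 1.0, clip(0.1922) = 0.1922, clip(-4.7362) = 0.0
Projection = [1.0, 1.0, 0.1922, 0.0]
Squared diffs: [3.1371, 32.2249, 0.0, 22.4316]
Distance = sqrt(57.7936) = 7.6022


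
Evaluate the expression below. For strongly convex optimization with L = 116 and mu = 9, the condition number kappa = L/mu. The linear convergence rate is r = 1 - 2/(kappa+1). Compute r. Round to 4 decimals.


Step 1: Compute the condition number.
kappa = L/mu = 116/9 = 12.8889
Step 2: Compute the convergence rate.
r = 1 - 2/(kappa + 1) = 1 - 2*mu/(L + mu) = (L - mu)/(L + mu) = 107/125 = 0.856


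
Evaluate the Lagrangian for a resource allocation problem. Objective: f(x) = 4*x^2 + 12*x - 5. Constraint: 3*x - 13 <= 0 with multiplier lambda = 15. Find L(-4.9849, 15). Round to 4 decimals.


Step 1: Evaluate f(x).
f(-4.9849) = 4*(-4.9849)^2 + 12*(-4.9849) - 5 = 34.5781
Step 2: Evaluate g(x).
g(-4.9849) = 3*-4.9849 - 13 = -27.9547
Step 3: Compute Lagrangian.
L = 34.5781 + 15*-27.9547 = -384.7424


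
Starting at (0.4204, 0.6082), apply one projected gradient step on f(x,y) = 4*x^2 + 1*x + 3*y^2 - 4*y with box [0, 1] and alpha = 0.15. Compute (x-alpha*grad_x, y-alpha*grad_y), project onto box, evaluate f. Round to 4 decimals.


Step 1: Compute gradient at (0.4204, 0.6082).
grad_x = 2*4*0.4204 + 1 = 4.3632
grad_y = 2*3*0.6082 - 4 = -0.3508
Step 2: Gradient step.
x_raw = 0.4204 - 0.15*4.3632 = -0.2341
y_raw = 0.6082 - 0.15*-0.3508 = 0.6608
Step 3: Project onto [0, 1].
x_proj = clip(-0.2341) = 0.0
y_proj = clip(0.6608) = 0.6608
Step 4: Evaluate f.
f(0.0, 0.6608) = -1.3332


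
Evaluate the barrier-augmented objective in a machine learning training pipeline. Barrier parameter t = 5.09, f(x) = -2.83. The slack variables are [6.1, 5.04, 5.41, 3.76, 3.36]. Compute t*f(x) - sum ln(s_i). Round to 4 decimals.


Step 1: Compute log-barrier.
ln values: [1.8083, 1.6174, 1.6882, 1.3244, 1.2119]
phi = -(1.8083 + 1.6174 + 1.6882 + 1.3244 + 1.2119) = -7.6503
Step 2: Compute augmented objective.
t*f(x) = 5.09*-2.83 = -14.4047
Total = -14.4047 - 7.6503 = -22.055


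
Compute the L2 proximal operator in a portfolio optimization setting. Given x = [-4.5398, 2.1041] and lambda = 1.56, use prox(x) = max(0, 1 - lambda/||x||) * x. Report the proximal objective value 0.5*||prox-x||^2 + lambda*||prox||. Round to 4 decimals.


Step 1: Compute ||x||.
||x|| = 5.0037
Step 2: Compute scaling factor.
scale = max(0, 1 - 1.56/5.0037) = 0.6882
Step 3: prox(x) = [-3.1244, 1.4481]
||prox(x)|| = 3.4437
Step 4: Proximal objective.
0.5*||prox-x||^2 = 1.2168
lambda*||prox|| = 5.3722
Total = 6.589


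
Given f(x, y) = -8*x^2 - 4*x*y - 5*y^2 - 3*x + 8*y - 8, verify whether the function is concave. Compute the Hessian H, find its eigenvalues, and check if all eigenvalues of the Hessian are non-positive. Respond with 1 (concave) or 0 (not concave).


The Hessian of f(x,y) = -8*x^2 - 4*x*y - 5*y^2 - 3*x + 8*y - 8 is:
H = [[-16, -4], [-4, -10]]
Trace = -16 - 10 = -26
Determinant = -16*-10 - (-4)^2 = 144
Discriminant = (-26)^2 - 4*144 = 100.0
Eigenvalues: lambda_1 = -18.0, lambda_2 = -8.0
The function is concave.

1


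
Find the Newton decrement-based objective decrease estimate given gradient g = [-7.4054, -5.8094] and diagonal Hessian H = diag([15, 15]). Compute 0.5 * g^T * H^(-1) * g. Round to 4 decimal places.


Step 1: H is diagonal, so H^(-1) * g = [-0.4937, -0.3873].
Step 2: g^T H^(-1) g = sum_i g_i^2 / H_ii
  = (-7.4054)^2/15 + (-5.8094)^2/15
  = 3.656 + 2.2499 = 5.9059
Step 3: Objective decrease = 0.5 * g^T H^(-1) g = 2.953


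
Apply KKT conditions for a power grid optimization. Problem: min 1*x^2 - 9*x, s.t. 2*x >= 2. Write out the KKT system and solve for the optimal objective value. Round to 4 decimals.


Step 1: Try lambda = 0 (constraint inactive).
Stationarity: 2*1*x - 9 = 0
x* = 9/(2*1) = 4.5
Check constraint: 2*4.5 = 9.0 >= 2 -- satisfied.
Step 2: Compute optimal value.
f(x*) = 1*4.5^2 - 9*4.5 = -20.25


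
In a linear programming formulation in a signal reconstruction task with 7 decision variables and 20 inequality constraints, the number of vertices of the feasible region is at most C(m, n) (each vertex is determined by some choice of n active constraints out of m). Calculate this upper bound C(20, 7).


Each vertex corresponds to some choice of n active constraints out of m, so the number of vertices is at most C(m, n) = m! / (n!(m-n)!).
m = 20, n = 7
Numerator: 20 * 19 * 18 * 17 * 16 * 15 * 14
Denominator: 7! = 5040
C(20, 7) = 77520


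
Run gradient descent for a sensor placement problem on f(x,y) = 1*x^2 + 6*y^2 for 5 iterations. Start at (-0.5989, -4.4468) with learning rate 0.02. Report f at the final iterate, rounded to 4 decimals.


Gradient descent on f(x,y) = 1*x^2 + 6*y^2.
Starting point: (-0.5989, -4.4468), alpha = 0.02
Step 1: grad_x = 2*1*-0.5989 = -1.1978, grad_y = 2*6*-4.4468 = -53.3616
  x_1 = -0.5989 - 0.02*-1.1978 = -0.5749
  y_1 = -4.4468 - 0.02*-53.3616 = -3.3796
Step 2: grad_x = 2*1*-0.5749 = -1.1499, grad_y = 2*6*-3.3796 = -40.5548
  x_2 = -0.5749 - 0.02*-1.1499 = -0.5519
  y_2 = -3.3796 - 0.02*-40.5548 = -2.5685
Step 3: grad_x = 2*1*-0.5519 = -1.1039, grad_y = 2*6*-2.5685 = -30.8217
  x_3 = -0.5519 - 0.02*-1.1039 = -0.5299
  y_3 = -2.5685 - 0.02*-30.8217 = -1.952
Step 4: grad_x = 2*1*-0.5299 = -1.0597, grad_y = 2*6*-1.952 = -23.4245
  x_4 = -0.5299 - 0.02*-1.0597 = -0.5087
  y_4 = -1.952 - 0.02*-23.4245 = -1.4835
Step 5: grad_x = 2*1*-0.5087 = -1.0173, grad_y = 2*6*-1.4835 = -17.8026
  x_5 = -0.5087 - 0.02*-1.0173 = -0.4883
  y_5 = -1.4835 - 0.02*-17.8026 = -1.1275
f(-0.4883, -1.1275) = 1*(-0.4883)^2 + 6*(-1.1275)^2 = 7.866


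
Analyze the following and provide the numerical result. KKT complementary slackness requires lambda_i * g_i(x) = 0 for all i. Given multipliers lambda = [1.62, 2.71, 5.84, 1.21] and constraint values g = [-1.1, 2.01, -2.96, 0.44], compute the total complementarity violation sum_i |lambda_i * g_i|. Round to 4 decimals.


KKT complementary slackness check:
lambda_1 * g_1 = 1.62 * -1.1 = -1.782
lambda_2 * g_2 = 2.71 * 2.01 = 5.4471
lambda_3 * g_3 = 5.84 * -2.96 = -17.2864
lambda_4 * g_4 = 1.21 * 0.44 = 0.5324
Total violation = 1.782 + 5.4471 + 17.2864 + 0.5324 = 25.0479


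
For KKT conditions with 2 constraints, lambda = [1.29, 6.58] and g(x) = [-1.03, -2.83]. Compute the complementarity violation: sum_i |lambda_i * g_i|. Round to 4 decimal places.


KKT complementary slackness check:
lambda_1 * g_1 = 1.29 * -1.03 = -1.3287
lambda_2 * g_2 = 6.58 * -2.83 = -18.6214
Total violation = 1.3287 + 18.6214 = 19.9501


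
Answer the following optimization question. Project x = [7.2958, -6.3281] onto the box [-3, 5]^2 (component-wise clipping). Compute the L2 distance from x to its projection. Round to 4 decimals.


Project each component onto [-3, 5].
clip(7.2958) = 5.0, clip(-6.3281) = -3.0
Projection = [5.0, -3.0]
Squared diffs: [5.2707, 11.0762]
Distance = sqrt(16.3469) = 4.0431


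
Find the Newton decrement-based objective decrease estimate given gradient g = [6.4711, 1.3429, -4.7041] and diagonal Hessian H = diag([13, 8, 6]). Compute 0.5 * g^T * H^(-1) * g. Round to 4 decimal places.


Step 1: H is diagonal, so H^(-1) * g = [0.4978, 0.1679, -0.784].
Step 2: g^T H^(-1) g = sum_i g_i^2 / H_ii
  = (6.4711)^2/13 + (1.3429)^2/8 + (-4.7041)^2/6
  = 3.2212 + 0.2254 + 3.6881 = 7.1347
Step 3: Objective decrease = 0.5 * g^T H^(-1) g = 3.5673


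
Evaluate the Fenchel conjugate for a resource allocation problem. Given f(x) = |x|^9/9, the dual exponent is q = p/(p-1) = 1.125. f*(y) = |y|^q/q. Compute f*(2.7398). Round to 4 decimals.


The conjugate exponent q satisfies 1/p + 1/q = 1.
p = 9, so q = 9/(9 - 1) = 1.125
|y|^q = 2.7398^1.125 = 3.1077
f*(2.7398) = 3.1077 / 1.125 = 2.7624


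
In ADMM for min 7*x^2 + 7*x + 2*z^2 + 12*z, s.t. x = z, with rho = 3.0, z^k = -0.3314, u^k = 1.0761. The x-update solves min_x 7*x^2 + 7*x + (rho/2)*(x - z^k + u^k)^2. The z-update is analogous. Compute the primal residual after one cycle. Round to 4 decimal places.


ADMM iteration with rho = 3.0, z^k = -0.3314, u^k = 1.0761
Step 1: x-update.
Minimize 7*x^2 + 7*x + (3.0/2)*(x + 0.3314 + 1.0761)^2
FOC: (2*7 + 3.0)*x = -7 + 3.0*(-0.3314 - 1.0761)
x^{k+1} = -0.6601
Step 2: z-update.
Minimize 2*z^2 + 12*z + (3.0/2)*(-0.6601 - z + 1.0761)^2
FOC: (2*2 + 3.0)*z = -12 + 3.0*(-0.6601 + 1.0761)
z^{k+1} = -1.536
Step 3: u-update.
u^{k+1} = 1.0761 - 0.6601 + 1.536 = 1.952
Step 4: Primal residual = |-0.6601 + 1.536| = 0.8759


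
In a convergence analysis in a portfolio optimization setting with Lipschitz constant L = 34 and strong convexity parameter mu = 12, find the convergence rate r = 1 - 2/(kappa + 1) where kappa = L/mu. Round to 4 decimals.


Step 1: Compute the condition number.
kappa = L/mu = 34/12 = 2.8333
Step 2: Compute the convergence rate.
r = 1 - 2/(kappa + 1) = 1 - 2*mu/(L + mu) = (L - mu)/(L + mu) = 22/46 = 0.4783


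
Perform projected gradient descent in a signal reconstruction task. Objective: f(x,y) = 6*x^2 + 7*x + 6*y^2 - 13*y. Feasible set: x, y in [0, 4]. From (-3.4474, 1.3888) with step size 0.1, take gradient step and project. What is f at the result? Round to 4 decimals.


Step 1: Compute gradient at (-3.4474, 1.3888).
grad_x = 2*6*-3.4474 + 7 = -34.3688
grad_y = 2*6*1.3888 - 13 = 3.6656
Step 2: Gradient step.
x_raw = -3.4474 - 0.1*-34.3688 = -0.0105
y_raw = 1.3888 - 0.1*3.6656 = 1.0222
Step 3: Project onto [0, 4].
x_proj = clip(-0.0105) = 0.0
y_proj = clip(1.0222) = 1.0222
Step 4: Evaluate f.
f(0.0, 1.0222) = -7.0193


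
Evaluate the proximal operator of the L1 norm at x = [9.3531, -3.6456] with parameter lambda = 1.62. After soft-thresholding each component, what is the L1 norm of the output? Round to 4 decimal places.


Soft-thresholding with lambda = 1.62:
prox(9.3531) = sign(9.3531)*max(|9.3531| - 1.62, 0) = 7.7331
prox(-3.6456) = sign(-3.6456)*max(|-3.6456| - 1.62, 0) = -2.0256
prox(x) = [7.7331, -2.0256]
||prox(x)||_1 = 7.7331 + 2.0256 = 9.7587


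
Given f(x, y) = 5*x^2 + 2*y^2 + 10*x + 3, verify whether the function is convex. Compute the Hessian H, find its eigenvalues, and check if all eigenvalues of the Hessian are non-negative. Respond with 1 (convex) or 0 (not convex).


The Hessian of f(x,y) = 5*x^2 + 2*y^2 + 10*x + 3 is:
H = [[10, 0], [0, 4]]
Trace = 10 + 4 = 14
Determinant = 10*4 - (0)^2 = 40
Discriminant = (14)^2 - 4*40 = 36.0
Eigenvalues: lambda_1 = 4.0, lambda_2 = 10.0
The function is convex.

1


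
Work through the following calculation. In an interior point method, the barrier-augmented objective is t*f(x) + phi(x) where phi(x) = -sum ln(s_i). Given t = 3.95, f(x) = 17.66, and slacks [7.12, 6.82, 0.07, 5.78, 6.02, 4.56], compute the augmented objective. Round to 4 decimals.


Step 1: Compute log-barrier.
ln values: [1.9629, 1.9199, -2.6593, 1.7544, 1.7951, 1.5173]
phi = -(1.9629 + 1.9199 - 2.6593 + 1.7544 + 1.7951 + 1.5173) = -6.2903
Step 2: Compute augmented objective.
t*f(x) = 3.95*17.66 = 69.757
Total = 69.757 - 6.2903 = 63.4667


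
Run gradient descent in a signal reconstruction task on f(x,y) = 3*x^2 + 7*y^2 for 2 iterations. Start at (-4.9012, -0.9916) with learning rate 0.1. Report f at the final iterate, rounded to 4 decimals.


Gradient descent on f(x,y) = 3*x^2 + 7*y^2.
Starting point: (-4.9012, -0.9916), alpha = 0.1
Step 1: grad_x = 2*3*-4.9012 = -29.4072, grad_y = 2*7*-0.9916 = -13.8824
  x_1 = -4.9012 - 0.1*-29.4072 = -1.9605
  y_1 = -0.9916 - 0.1*-13.8824 = 0.3966
Step 2: grad_x = 2*3*-1.9605 = -11.7629, grad_y = 2*7*0.3966 = 5.553
  x_2 = -1.9605 - 0.1*-11.7629 = -0.7842
  y_2 = 0.3966 - 0.1*5.553 = -0.1587
f(-0.7842, -0.1587) = 3*(-0.7842)^2 + 7*(-0.1587)^2 = 2.0211


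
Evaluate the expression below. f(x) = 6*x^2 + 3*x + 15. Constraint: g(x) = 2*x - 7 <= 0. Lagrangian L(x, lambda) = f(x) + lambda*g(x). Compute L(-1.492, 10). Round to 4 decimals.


Step 1: Evaluate f(x).
f(-1.492) = 6*(-1.492)^2 + 3*(-1.492) + 15 = 23.8804
Step 2: Evaluate g(x).
g(-1.492) = 2*-1.492 - 7 = -9.984
Step 3: Compute Lagrangian.
L = 23.8804 + 10*-9.984 = -75.9596


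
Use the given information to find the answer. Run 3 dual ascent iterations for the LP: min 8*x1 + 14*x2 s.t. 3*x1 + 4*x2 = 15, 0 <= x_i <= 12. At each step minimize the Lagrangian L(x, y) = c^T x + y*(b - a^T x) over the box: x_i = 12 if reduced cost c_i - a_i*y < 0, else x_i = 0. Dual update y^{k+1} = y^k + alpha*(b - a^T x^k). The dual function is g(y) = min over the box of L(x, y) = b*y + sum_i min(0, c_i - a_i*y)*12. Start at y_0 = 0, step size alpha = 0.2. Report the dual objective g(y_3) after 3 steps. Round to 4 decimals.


Dual ascent for LP: min 8*x1 + 14*x2, 3*x1 + 4*x2 = 15, 0 <= x_i <= 12
Step 1: y^k = 0.0, reduced costs: (8.0, 14.0)
  x^k = (0.0, 0.0), subgradient = b - a^T x = 15.0
  y^{k+1} = 0.0 + 0.2*15.0 = 3.0
Step 2: y^k = 3.0, reduced costs: (-1.0, 2.0)
  x^k = (12.0, 0.0), subgradient = b - a^T x = -21.0
  y^{k+1} = 3.0 + 0.2*-21.0 = -1.2
Step 3: y^k = -1.2, reduced costs: (11.6, 18.8)
  x^k = (0.0, 0.0), subgradient = b - a^T x = 15.0
  y^{k+1} = -1.2 + 0.2*15.0 = 1.8
Dual objective at y_3 = 1.8: reduced costs (2.6, 6.8), box minimizer x = (0.0, 0.0)
g(y_3) = b*y + (c1 - a1*y)*x1 + (c2 - a2*y)*x2 = 15*1.8 + 2.6*0.0 + 6.8*0.0 = 27.0 + 0.0 + 0.0 = 27.0


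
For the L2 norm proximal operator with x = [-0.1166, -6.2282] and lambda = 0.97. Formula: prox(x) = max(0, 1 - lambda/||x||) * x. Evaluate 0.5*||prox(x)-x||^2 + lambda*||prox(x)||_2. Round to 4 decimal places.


Step 1: Compute ||x||.
||x|| = 6.2293
Step 2: Compute scaling factor.
scale = max(0, 1 - 0.97/6.2293) = 0.8443
Step 3: prox(x) = [-0.0984, -5.2584]
||prox(x)|| = 5.2593
Step 4: Proximal objective.
0.5*||prox-x||^2 = 0.4705
lambda*||prox|| = 5.1015
Total = 5.572


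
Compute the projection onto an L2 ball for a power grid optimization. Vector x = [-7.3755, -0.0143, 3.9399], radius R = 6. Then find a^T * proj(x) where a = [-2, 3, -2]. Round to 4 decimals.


Step 1: Compute ||x|| (intermediates to 6 decimals).
||x|| = sqrt((-7.3755)^2 + (-0.0143)^2 + 3.9399^2) = 8.361879
Step 2: Project.
Since ||x|| > R, scale = R/||x|| = 6/8.361879 = 0.717542, proj(x) = scale * x
proj(x) = [-5.292231, -0.010261, 2.827044]
Step 3: Dot product.
a^T * proj(x) = -2*(-5.292231) + 3*(-0.010261) - 2*2.827044 = 4.8996


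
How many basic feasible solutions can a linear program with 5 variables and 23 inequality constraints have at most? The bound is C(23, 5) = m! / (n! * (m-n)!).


Each vertex corresponds to some choice of n active constraints out of m, so the number of vertices is at most C(m, n) = m! / (n!(m-n)!).
m = 23, n = 5
Numerator: 23 * 22 * 21 * 20 * 19
Denominator: 5! = 120
C(23, 5) = 33649
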